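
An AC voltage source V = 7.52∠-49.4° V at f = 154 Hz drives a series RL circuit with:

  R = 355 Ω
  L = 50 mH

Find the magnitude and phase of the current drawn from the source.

Step 1 — Angular frequency: ω = 2π·f = 2π·154 = 967.6 rad/s.
Step 2 — Component impedances:
  R: Z = R = 355 Ω
  L: Z = jωL = j·967.6·0.05 = 0 + j48.38 Ω
Step 3 — Series combination: Z_total = R + L = 355 + j48.38 Ω = 358.3∠7.8° Ω.
Step 4 — Source phasor: V = 7.52∠-49.4° V = 4.894 - j5.71 V.
Step 5 — Ohm's law: I = V / Z_total = (4.894 - j5.71) / (355 + j48.38) = 0.01138 - j0.01763 A.
Step 6 — Convert to polar: |I| = 0.02099 A, ∠I = -57.2°.

I = 0.02099∠-57.2° A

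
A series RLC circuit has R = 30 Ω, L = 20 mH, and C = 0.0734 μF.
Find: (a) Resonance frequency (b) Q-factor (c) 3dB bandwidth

Step 1 — Resonance condition Im(Z)=0 gives ω₀ = 1/√(LC).
Step 2 — ω₀ = 1/√(0.02·7.34e-08) = 2.61e+04 rad/s.
Step 3 — f₀ = ω₀/(2π) = 4154 Hz.
Step 4 — Series Q: Q = ω₀L/R = 2.61e+04·0.02/30 = 17.4.
Step 5 — 3dB bandwidth: Δω = ω₀/Q = 1500 rad/s; BW = Δω/(2π) = 238.7 Hz.

(a) f₀ = 4154 Hz  (b) Q = 17.4  (c) BW = 238.7 Hz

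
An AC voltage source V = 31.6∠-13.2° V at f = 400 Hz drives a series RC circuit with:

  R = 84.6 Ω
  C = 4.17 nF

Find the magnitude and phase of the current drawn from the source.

Step 1 — Angular frequency: ω = 2π·f = 2π·400 = 2513 rad/s.
Step 2 — Component impedances:
  R: Z = R = 84.6 Ω
  C: Z = 1/(jωC) = -j/(ω·C) = 0 - j9.542e+04 Ω
Step 3 — Series combination: Z_total = R + C = 84.6 - j9.542e+04 Ω = 9.542e+04∠-89.9° Ω.
Step 4 — Source phasor: V = 31.6∠-13.2° V = 30.77 - j7.216 V.
Step 5 — Ohm's law: I = V / Z_total = (30.77 - j7.216) / (84.6 - j9.542e+04) = 7.591e-05 + j0.0003224 A.
Step 6 — Convert to polar: |I| = 0.0003312 A, ∠I = 76.7°.

I = 0.0003312∠76.7° A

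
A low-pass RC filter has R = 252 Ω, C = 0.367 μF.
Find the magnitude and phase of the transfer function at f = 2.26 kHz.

Step 1 — Angular frequency: ω = 2π·2260 = 1.42e+04 rad/s.
Step 2 — Transfer function: H(jω) = 1/(1 + jωRC).
Step 3 — Denominator: 1 + jωRC = 1 + j·1.42e+04·252·3.67e-07 = 1 + j1.313.
Step 4 — H = 0.367 - j0.482.
Step 5 — Magnitude: |H| = 0.6058 (-4.4 dB); phase: φ = -52.7°.

|H| = 0.6058 (-4.4 dB), φ = -52.7°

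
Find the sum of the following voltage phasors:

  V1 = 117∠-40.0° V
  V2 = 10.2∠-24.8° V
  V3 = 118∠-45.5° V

Step 1 — Convert each phasor to rectangular form:
  V1 = 117·(cos(-40.0°) + j·sin(-40.0°)) = 89.63 - j75.21 V
  V2 = 10.2·(cos(-24.8°) + j·sin(-24.8°)) = 9.259 - j4.278 V
  V3 = 118·(cos(-45.5°) + j·sin(-45.5°)) = 82.71 - j84.16 V
Step 2 — Sum components: V_total = 181.6 - j163.6 V.
Step 3 — Convert to polar: |V_total| = 244.5 V, ∠V_total = -42.0°.

V_total = 244.5∠-42.0° V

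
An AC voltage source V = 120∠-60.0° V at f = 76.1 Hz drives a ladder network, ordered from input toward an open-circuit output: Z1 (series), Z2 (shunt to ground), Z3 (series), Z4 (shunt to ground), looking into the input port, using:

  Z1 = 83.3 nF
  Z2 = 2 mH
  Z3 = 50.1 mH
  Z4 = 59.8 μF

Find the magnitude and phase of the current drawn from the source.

Step 1 — Angular frequency: ω = 2π·f = 2π·76.1 = 478.2 rad/s.
Step 2 — Component impedances:
  Z1: Z = 1/(jωC) = -j/(ω·C) = 0 - j2.511e+04 Ω
  Z2: Z = jωL = j·478.2·0.002 = 0 + j0.9563 Ω
  Z3: Z = jωL = j·478.2·0.0501 = 0 + j23.96 Ω
  Z4: Z = 1/(jωC) = -j/(ω·C) = 0 - j34.97 Ω
Step 3 — Ladder network (open output): work backward from the far end, alternating series and parallel combinations. Z_in = 0 - j2.511e+04 Ω = 2.511e+04∠-90.0° Ω.
Step 4 — Source phasor: V = 120∠-60.0° V = 60 - j103.9 V.
Step 5 — Ohm's law: I = V / Z_total = (60 - j103.9) / (0 - j2.511e+04) = 0.004139 + j0.00239 A.
Step 6 — Convert to polar: |I| = 0.00478 A, ∠I = 30.0°.

I = 0.00478∠30.0° A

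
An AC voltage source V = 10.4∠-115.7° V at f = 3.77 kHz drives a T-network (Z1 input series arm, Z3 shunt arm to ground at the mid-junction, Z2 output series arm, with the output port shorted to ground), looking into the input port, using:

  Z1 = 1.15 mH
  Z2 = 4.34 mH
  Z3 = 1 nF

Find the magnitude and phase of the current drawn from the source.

Step 1 — Angular frequency: ω = 2π·f = 2π·3770 = 2.369e+04 rad/s.
Step 2 — Component impedances:
  Z1: Z = jωL = j·2.369e+04·0.00115 = 0 + j27.24 Ω
  Z2: Z = jωL = j·2.369e+04·0.00434 = 0 + j102.8 Ω
  Z3: Z = 1/(jωC) = -j/(ω·C) = 0 - j4.222e+04 Ω
Step 3 — With the output port shorted to ground, the output series arm Z2 runs from the junction to ground; the shunt arm Z3 also runs from the junction to ground. They appear in parallel: Z3 || Z2 = 0 + j103.1 Ω.
Step 4 — Series with input arm Z1: Z_in = Z1 + (Z3 || Z2) = 0 + j130.3 Ω = 130.3∠90.0° Ω.
Step 5 — Source phasor: V = 10.4∠-115.7° V = -4.51 - j9.371 V.
Step 6 — Ohm's law: I = V / Z_total = (-4.51 - j9.371) / (0 + j130.3) = -0.07192 + j0.03461 A.
Step 7 — Convert to polar: |I| = 0.07982 A, ∠I = 154.3°.

I = 0.07982∠154.3° A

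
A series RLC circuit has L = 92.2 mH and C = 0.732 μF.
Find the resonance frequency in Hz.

Step 1 — Resonance condition Im(Z)=0 gives ω₀ = 1/√(LC).
Step 2 — ω₀ = 1/√(0.0922·7.32e-07) = 3849 rad/s.
Step 3 — f₀ = ω₀/(2π) = 612.6 Hz.

f₀ = 612.6 Hz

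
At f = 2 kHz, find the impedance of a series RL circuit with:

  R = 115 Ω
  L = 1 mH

Step 1 — Angular frequency: ω = 2π·f = 2π·2000 = 1.257e+04 rad/s.
Step 2 — Component impedances:
  R: Z = R = 115 Ω
  L: Z = jωL = j·1.257e+04·0.001 = 0 + j12.57 Ω
Step 3 — Series combination: Z_total = R + L = 115 + j12.57 Ω = 115.7∠6.2° Ω.

Z = 115 + j12.57 Ω = 115.7∠6.2° Ω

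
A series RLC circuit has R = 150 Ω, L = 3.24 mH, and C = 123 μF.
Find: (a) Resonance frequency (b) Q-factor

Step 1 — Resonance condition Im(Z)=0 gives ω₀ = 1/√(LC).
Step 2 — ω₀ = 1/√(0.00324·0.000123) = 1584 rad/s.
Step 3 — f₀ = ω₀/(2π) = 252.1 Hz.
Step 4 — Series Q: Q = ω₀L/R = 1584·0.00324/150 = 0.03422.

(a) f₀ = 252.1 Hz  (b) Q = 0.03422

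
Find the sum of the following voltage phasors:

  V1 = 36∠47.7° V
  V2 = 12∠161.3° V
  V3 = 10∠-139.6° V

Step 1 — Convert each phasor to rectangular form:
  V1 = 36·(cos(47.7°) + j·sin(47.7°)) = 24.23 + j26.63 V
  V2 = 12·(cos(161.3°) + j·sin(161.3°)) = -11.37 + j3.847 V
  V3 = 10·(cos(-139.6°) + j·sin(-139.6°)) = -7.615 - j6.481 V
Step 2 — Sum components: V_total = 5.247 + j23.99 V.
Step 3 — Convert to polar: |V_total| = 24.56 V, ∠V_total = 77.7°.

V_total = 24.56∠77.7° V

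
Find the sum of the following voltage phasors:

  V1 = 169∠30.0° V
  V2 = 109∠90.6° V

Step 1 — Convert each phasor to rectangular form:
  V1 = 169·(cos(30.0°) + j·sin(30.0°)) = 146.4 + j84.5 V
  V2 = 109·(cos(90.6°) + j·sin(90.6°)) = -1.141 + j109 V
Step 2 — Sum components: V_total = 145.2 + j193.5 V.
Step 3 — Convert to polar: |V_total| = 241.9 V, ∠V_total = 53.1°.

V_total = 241.9∠53.1° V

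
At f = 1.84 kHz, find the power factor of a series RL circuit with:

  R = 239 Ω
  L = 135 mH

Step 1 — Angular frequency: ω = 2π·f = 2π·1840 = 1.156e+04 rad/s.
Step 2 — Component impedances:
  R: Z = R = 239 Ω
  L: Z = jωL = j·1.156e+04·0.135 = 0 + j1561 Ω
Step 3 — Series combination: Z_total = R + L = 239 + j1561 Ω = 1579∠81.3° Ω.
Step 4 — Power factor: PF = cos(φ) = Re(Z)/|Z| = 239/1579 = 0.1514.
Step 5 — Type: Im(Z) = 1561 ⇒ lagging (phase φ = 81.3°).

PF = 0.1514 (lagging, φ = 81.3°)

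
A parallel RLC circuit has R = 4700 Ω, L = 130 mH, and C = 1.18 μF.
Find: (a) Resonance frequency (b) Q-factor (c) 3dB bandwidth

Step 1 — Resonance: ω₀ = 1/√(LC) = 1/√(0.13·1.18e-06) = 2553 rad/s.
Step 2 — f₀ = ω₀/(2π) = 406.4 Hz.
Step 3 — Parallel Q: Q = R/(ω₀L) = 4700/(2553·0.13) = 14.16.
Step 4 — Bandwidth: Δω = ω₀/Q = 180.3 rad/s; BW = Δω/(2π) = 28.7 Hz.

(a) f₀ = 406.4 Hz  (b) Q = 14.16  (c) BW = 28.7 Hz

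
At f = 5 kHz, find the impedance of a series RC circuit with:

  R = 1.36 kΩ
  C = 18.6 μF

Step 1 — Angular frequency: ω = 2π·f = 2π·5000 = 3.142e+04 rad/s.
Step 2 — Component impedances:
  R: Z = R = 1360 Ω
  C: Z = 1/(jωC) = -j/(ω·C) = 0 - j1.711 Ω
Step 3 — Series combination: Z_total = R + C = 1360 - j1.711 Ω = 1360∠-0.1° Ω.

Z = 1360 - j1.711 Ω = 1360∠-0.1° Ω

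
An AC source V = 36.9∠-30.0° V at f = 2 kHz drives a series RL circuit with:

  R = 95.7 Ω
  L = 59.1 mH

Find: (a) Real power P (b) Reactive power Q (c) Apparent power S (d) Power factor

Step 1 — Angular frequency: ω = 2π·f = 2π·2000 = 1.257e+04 rad/s.
Step 2 — Component impedances:
  R: Z = R = 95.7 Ω
  L: Z = jωL = j·1.257e+04·0.0591 = 0 + j742.7 Ω
Step 3 — Series combination: Z_total = R + L = 95.7 + j742.7 Ω = 748.8∠82.7° Ω.
Step 4 — Source phasor: V = 36.9∠-30.0° V = 31.96 - j18.45 V.
Step 5 — Current: I = V / Z = -0.01898 - j0.04547 A = 0.04928∠-112.7° A.
Step 6 — Complex power: S = V·I* = 0.2324 + j1.803 VA.
Step 7 — Real power: P = Re(S) = 0.2324 W.
Step 8 — Reactive power: Q = Im(S) = 1.803 VAR.
Step 9 — Apparent power: |S| = 1.818 VA.
Step 10 — Power factor: PF = P/|S| = 0.1278 (lagging).

(a) P = 0.2324 W  (b) Q = 1.803 VAR  (c) S = 1.818 VA  (d) PF = 0.1278 (lagging)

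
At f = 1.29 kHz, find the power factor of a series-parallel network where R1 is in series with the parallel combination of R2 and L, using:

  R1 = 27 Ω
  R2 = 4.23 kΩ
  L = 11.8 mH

Step 1 — Angular frequency: ω = 2π·f = 2π·1290 = 8105 rad/s.
Step 2 — Component impedances:
  R1: Z = R = 27 Ω
  R2: Z = R = 4230 Ω
  L: Z = jωL = j·8105·0.0118 = 0 + j95.64 Ω
Step 3 — Parallel branch: R2 || L = 1/(1/R2 + 1/L) = 2.161 + j95.59 Ω.
Step 4 — Series with R1: Z_total = R1 + (R2 || L) = 29.16 + j95.59 Ω = 99.94∠73.0° Ω.
Step 5 — Power factor: PF = cos(φ) = Re(Z)/|Z| = 29.16/99.94 = 0.2918.
Step 6 — Type: Im(Z) = 95.59 ⇒ lagging (phase φ = 73.0°).

PF = 0.2918 (lagging, φ = 73.0°)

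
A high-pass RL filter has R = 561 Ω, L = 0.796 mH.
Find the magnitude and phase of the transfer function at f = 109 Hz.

Step 1 — Angular frequency: ω = 2π·109 = 684.9 rad/s.
Step 2 — Transfer function: H(jω) = jωL/(R + jωL).
Step 3 — Numerator jωL = j·0.5452; denominator R + jωL = 561 + j0.5452.
Step 4 — H = 9.443e-07 + j0.0009718.
Step 5 — Magnitude: |H| = 0.0009718 (-60.2 dB); phase: φ = 89.9°.

|H| = 0.0009718 (-60.2 dB), φ = 89.9°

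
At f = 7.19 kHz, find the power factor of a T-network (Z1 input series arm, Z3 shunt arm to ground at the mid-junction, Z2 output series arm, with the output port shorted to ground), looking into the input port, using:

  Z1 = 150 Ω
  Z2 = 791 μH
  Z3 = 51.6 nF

Step 1 — Angular frequency: ω = 2π·f = 2π·7190 = 4.518e+04 rad/s.
Step 2 — Component impedances:
  Z1: Z = R = 150 Ω
  Z2: Z = jωL = j·4.518e+04·0.000791 = 0 + j35.73 Ω
  Z3: Z = 1/(jωC) = -j/(ω·C) = 0 - j429 Ω
Step 3 — With the output port shorted to ground, the output series arm Z2 runs from the junction to ground; the shunt arm Z3 also runs from the junction to ground. They appear in parallel: Z3 || Z2 = 0 + j38.98 Ω.
Step 4 — Series with input arm Z1: Z_in = Z1 + (Z3 || Z2) = 150 + j38.98 Ω = 155∠14.6° Ω.
Step 5 — Power factor: PF = cos(φ) = Re(Z)/|Z| = 150/154.98 = 0.9679.
Step 6 — Type: Im(Z) = 38.98 ⇒ lagging (phase φ = 14.6°).

PF = 0.9679 (lagging, φ = 14.6°)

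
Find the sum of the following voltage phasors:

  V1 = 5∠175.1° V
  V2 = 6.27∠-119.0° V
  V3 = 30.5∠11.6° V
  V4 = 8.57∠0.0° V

Step 1 — Convert each phasor to rectangular form:
  V1 = 5·(cos(175.1°) + j·sin(175.1°)) = -4.982 + j0.4271 V
  V2 = 6.27·(cos(-119.0°) + j·sin(-119.0°)) = -3.04 - j5.484 V
  V3 = 30.5·(cos(11.6°) + j·sin(11.6°)) = 29.88 + j6.133 V
  V4 = 8.57·(cos(0.0°) + j·sin(0.0°)) = 8.57 V
Step 2 — Sum components: V_total = 30.43 + j1.076 V.
Step 3 — Convert to polar: |V_total| = 30.44 V, ∠V_total = 2.0°.

V_total = 30.44∠2.0° V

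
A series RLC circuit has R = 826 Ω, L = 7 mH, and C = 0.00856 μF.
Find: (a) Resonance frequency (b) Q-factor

Step 1 — Resonance condition Im(Z)=0 gives ω₀ = 1/√(LC).
Step 2 — ω₀ = 1/√(0.007·8.56e-09) = 1.292e+05 rad/s.
Step 3 — f₀ = ω₀/(2π) = 2.056e+04 Hz.
Step 4 — Series Q: Q = ω₀L/R = 1.292e+05·0.007/826 = 1.095.

(a) f₀ = 2.056e+04 Hz  (b) Q = 1.095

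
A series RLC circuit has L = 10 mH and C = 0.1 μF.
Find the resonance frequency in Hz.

Step 1 — Resonance condition Im(Z)=0 gives ω₀ = 1/√(LC).
Step 2 — ω₀ = 1/√(0.01·1e-07) = 3.162e+04 rad/s.
Step 3 — f₀ = ω₀/(2π) = 5033 Hz.

f₀ = 5033 Hz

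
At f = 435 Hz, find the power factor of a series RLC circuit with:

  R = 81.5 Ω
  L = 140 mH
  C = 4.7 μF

Step 1 — Angular frequency: ω = 2π·f = 2π·435 = 2733 rad/s.
Step 2 — Component impedances:
  R: Z = R = 81.5 Ω
  L: Z = jωL = j·2733·0.14 = 0 + j382.6 Ω
  C: Z = 1/(jωC) = -j/(ω·C) = 0 - j77.85 Ω
Step 3 — Series combination: Z_total = R + L + C = 81.5 + j304.8 Ω = 315.5∠75.0° Ω.
Step 4 — Power factor: PF = cos(φ) = Re(Z)/|Z| = 81.5/315.5 = 0.2583.
Step 5 — Type: Im(Z) = 304.8 ⇒ lagging (phase φ = 75.0°).

PF = 0.2583 (lagging, φ = 75.0°)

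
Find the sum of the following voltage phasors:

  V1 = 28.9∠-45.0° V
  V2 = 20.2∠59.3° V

Step 1 — Convert each phasor to rectangular form:
  V1 = 28.9·(cos(-45.0°) + j·sin(-45.0°)) = 20.44 - j20.44 V
  V2 = 20.2·(cos(59.3°) + j·sin(59.3°)) = 10.31 + j17.37 V
Step 2 — Sum components: V_total = 30.75 - j3.066 V.
Step 3 — Convert to polar: |V_total| = 30.9 V, ∠V_total = -5.7°.

V_total = 30.9∠-5.7° V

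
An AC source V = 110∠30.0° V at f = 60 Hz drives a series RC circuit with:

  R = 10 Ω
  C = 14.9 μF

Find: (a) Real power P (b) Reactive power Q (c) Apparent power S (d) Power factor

Step 1 — Angular frequency: ω = 2π·f = 2π·60 = 377 rad/s.
Step 2 — Component impedances:
  R: Z = R = 10 Ω
  C: Z = 1/(jωC) = -j/(ω·C) = 0 - j178 Ω
Step 3 — Series combination: Z_total = R + C = 10 - j178 Ω = 178.3∠-86.8° Ω.
Step 4 — Source phasor: V = 110∠30.0° V = 95.26 + j55 V.
Step 5 — Current: I = V / Z = -0.278 + j0.5507 A = 0.6169∠116.8° A.
Step 6 — Complex power: S = V·I* = 3.806 - j67.75 VA.
Step 7 — Real power: P = Re(S) = 3.806 W.
Step 8 — Reactive power: Q = Im(S) = -67.75 VAR.
Step 9 — Apparent power: |S| = 67.86 VA.
Step 10 — Power factor: PF = P/|S| = 0.05608 (leading).

(a) P = 3.806 W  (b) Q = -67.75 VAR  (c) S = 67.86 VA  (d) PF = 0.05608 (leading)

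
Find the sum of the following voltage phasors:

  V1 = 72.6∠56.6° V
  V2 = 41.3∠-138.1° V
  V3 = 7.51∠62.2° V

Step 1 — Convert each phasor to rectangular form:
  V1 = 72.6·(cos(56.6°) + j·sin(56.6°)) = 39.96 + j60.61 V
  V2 = 41.3·(cos(-138.1°) + j·sin(-138.1°)) = -30.74 - j27.58 V
  V3 = 7.51·(cos(62.2°) + j·sin(62.2°)) = 3.503 + j6.643 V
Step 2 — Sum components: V_total = 12.73 + j39.67 V.
Step 3 — Convert to polar: |V_total| = 41.66 V, ∠V_total = 72.2°.

V_total = 41.66∠72.2° V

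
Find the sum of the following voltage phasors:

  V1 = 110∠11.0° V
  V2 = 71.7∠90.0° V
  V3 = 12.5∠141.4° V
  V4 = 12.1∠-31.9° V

Step 1 — Convert each phasor to rectangular form:
  V1 = 110·(cos(11.0°) + j·sin(11.0°)) = 108 + j20.99 V
  V2 = 71.7·(cos(90.0°) + j·sin(90.0°)) = 0 + j71.7 V
  V3 = 12.5·(cos(141.4°) + j·sin(141.4°)) = -9.769 + j7.798 V
  V4 = 12.1·(cos(-31.9°) + j·sin(-31.9°)) = 10.27 - j6.394 V
Step 2 — Sum components: V_total = 108.5 + j94.09 V.
Step 3 — Convert to polar: |V_total| = 143.6 V, ∠V_total = 40.9°.

V_total = 143.6∠40.9° V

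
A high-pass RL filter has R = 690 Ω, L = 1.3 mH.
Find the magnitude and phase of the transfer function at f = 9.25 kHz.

Step 1 — Angular frequency: ω = 2π·9250 = 5.812e+04 rad/s.
Step 2 — Transfer function: H(jω) = jωL/(R + jωL).
Step 3 — Numerator jωL = j·75.56; denominator R + jωL = 690 + j75.56.
Step 4 — H = 0.01185 + j0.1082.
Step 5 — Magnitude: |H| = 0.1088 (-19.3 dB); phase: φ = 83.8°.

|H| = 0.1088 (-19.3 dB), φ = 83.8°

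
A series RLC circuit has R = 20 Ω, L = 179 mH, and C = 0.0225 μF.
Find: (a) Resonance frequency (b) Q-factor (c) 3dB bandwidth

Step 1 — Resonance: ω₀ = 1/√(LC) = 1/√(0.179·2.25e-08) = 1.576e+04 rad/s.
Step 2 — f₀ = ω₀/(2π) = 2508 Hz.
Step 3 — Series Q: Q = ω₀L/R = 1.576e+04·0.179/20 = 141.
Step 4 — Bandwidth: Δω = ω₀/Q = 111.7 rad/s; BW = Δω/(2π) = 17.78 Hz.

(a) f₀ = 2508 Hz  (b) Q = 141  (c) BW = 17.78 Hz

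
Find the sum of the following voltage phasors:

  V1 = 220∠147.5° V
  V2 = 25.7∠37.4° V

Step 1 — Convert each phasor to rectangular form:
  V1 = 220·(cos(147.5°) + j·sin(147.5°)) = -185.5 + j118.2 V
  V2 = 25.7·(cos(37.4°) + j·sin(37.4°)) = 20.42 + j15.61 V
Step 2 — Sum components: V_total = -165.1 + j133.8 V.
Step 3 — Convert to polar: |V_total| = 212.5 V, ∠V_total = 141.0°.

V_total = 212.5∠141.0° V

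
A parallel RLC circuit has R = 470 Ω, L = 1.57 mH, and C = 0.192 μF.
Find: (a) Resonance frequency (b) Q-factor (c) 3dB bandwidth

Step 1 — Resonance: ω₀ = 1/√(LC) = 1/√(0.00157·1.92e-07) = 5.76e+04 rad/s.
Step 2 — f₀ = ω₀/(2π) = 9167 Hz.
Step 3 — Parallel Q: Q = R/(ω₀L) = 470/(5.76e+04·0.00157) = 5.198.
Step 4 — Bandwidth: Δω = ω₀/Q = 1.108e+04 rad/s; BW = Δω/(2π) = 1764 Hz.

(a) f₀ = 9167 Hz  (b) Q = 5.198  (c) BW = 1764 Hz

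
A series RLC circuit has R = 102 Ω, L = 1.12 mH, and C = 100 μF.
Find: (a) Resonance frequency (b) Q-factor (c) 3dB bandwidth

Step 1 — Resonance: ω₀ = 1/√(LC) = 1/√(0.00112·0.0001) = 2988 rad/s.
Step 2 — f₀ = ω₀/(2π) = 475.6 Hz.
Step 3 — Series Q: Q = ω₀L/R = 2988·0.00112/102 = 0.03281.
Step 4 — Bandwidth: Δω = ω₀/Q = 9.107e+04 rad/s; BW = Δω/(2π) = 1.449e+04 Hz.

(a) f₀ = 475.6 Hz  (b) Q = 0.03281  (c) BW = 1.449e+04 Hz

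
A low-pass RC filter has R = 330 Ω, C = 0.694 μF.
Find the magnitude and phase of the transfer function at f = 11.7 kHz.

Step 1 — Angular frequency: ω = 2π·1.17e+04 = 7.351e+04 rad/s.
Step 2 — Transfer function: H(jω) = 1/(1 + jωRC).
Step 3 — Denominator: 1 + jωRC = 1 + j·7.351e+04·330·6.94e-07 = 1 + j16.84.
Step 4 — H = 0.003516 - j0.05919.
Step 5 — Magnitude: |H| = 0.05929 (-24.5 dB); phase: φ = -86.6°.

|H| = 0.05929 (-24.5 dB), φ = -86.6°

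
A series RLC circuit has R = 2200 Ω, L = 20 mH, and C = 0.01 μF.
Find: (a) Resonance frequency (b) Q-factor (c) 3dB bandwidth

Step 1 — Resonance condition Im(Z)=0 gives ω₀ = 1/√(LC).
Step 2 — ω₀ = 1/√(0.02·1e-08) = 7.071e+04 rad/s.
Step 3 — f₀ = ω₀/(2π) = 1.125e+04 Hz.
Step 4 — Series Q: Q = ω₀L/R = 7.071e+04·0.02/2200 = 0.6428.
Step 5 — 3dB bandwidth: Δω = ω₀/Q = 1.1e+05 rad/s; BW = Δω/(2π) = 1.751e+04 Hz.

(a) f₀ = 1.125e+04 Hz  (b) Q = 0.6428  (c) BW = 1.751e+04 Hz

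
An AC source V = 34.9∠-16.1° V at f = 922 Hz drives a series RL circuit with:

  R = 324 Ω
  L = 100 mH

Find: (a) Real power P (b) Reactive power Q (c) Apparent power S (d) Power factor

Step 1 — Angular frequency: ω = 2π·f = 2π·922 = 5793 rad/s.
Step 2 — Component impedances:
  R: Z = R = 324 Ω
  L: Z = jωL = j·5793·0.1 = 0 + j579.3 Ω
Step 3 — Series combination: Z_total = R + L = 324 + j579.3 Ω = 663.8∠60.8° Ω.
Step 4 — Source phasor: V = 34.9∠-16.1° V = 33.53 - j9.678 V.
Step 5 — Current: I = V / Z = 0.01193 - j0.05121 A = 0.05258∠-76.9° A.
Step 6 — Complex power: S = V·I* = 0.8957 + j1.602 VA.
Step 7 — Real power: P = Re(S) = 0.8957 W.
Step 8 — Reactive power: Q = Im(S) = 1.602 VAR.
Step 9 — Apparent power: |S| = 1.835 VA.
Step 10 — Power factor: PF = P/|S| = 0.4881 (lagging).

(a) P = 0.8957 W  (b) Q = 1.602 VAR  (c) S = 1.835 VA  (d) PF = 0.4881 (lagging)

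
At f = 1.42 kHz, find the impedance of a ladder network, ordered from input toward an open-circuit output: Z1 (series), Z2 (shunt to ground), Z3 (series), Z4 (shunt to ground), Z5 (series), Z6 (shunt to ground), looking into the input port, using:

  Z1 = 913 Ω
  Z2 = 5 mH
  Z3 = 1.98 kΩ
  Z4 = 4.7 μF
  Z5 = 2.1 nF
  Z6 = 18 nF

Step 1 — Angular frequency: ω = 2π·f = 2π·1420 = 8922 rad/s.
Step 2 — Component impedances:
  Z1: Z = R = 913 Ω
  Z2: Z = jωL = j·8922·0.005 = 0 + j44.61 Ω
  Z3: Z = R = 1980 Ω
  Z4: Z = 1/(jωC) = -j/(ω·C) = 0 - j23.85 Ω
  Z5: Z = 1/(jωC) = -j/(ω·C) = 0 - j5.337e+04 Ω
  Z6: Z = 1/(jωC) = -j/(ω·C) = 0 - j6227 Ω
Step 3 — Ladder network (open output): work backward from the far end, alternating series and parallel combinations. Z_in = 914 + j44.6 Ω = 915.1∠2.8° Ω.

Z = 914 + j44.6 Ω = 915.1∠2.8° Ω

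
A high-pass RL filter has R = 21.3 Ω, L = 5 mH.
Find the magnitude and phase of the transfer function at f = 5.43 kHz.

Step 1 — Angular frequency: ω = 2π·5430 = 3.412e+04 rad/s.
Step 2 — Transfer function: H(jω) = jωL/(R + jωL).
Step 3 — Numerator jωL = j·170.6; denominator R + jωL = 21.3 + j170.6.
Step 4 — H = 0.9846 + j0.1229.
Step 5 — Magnitude: |H| = 0.9923 (-0.1 dB); phase: φ = 7.1°.

|H| = 0.9923 (-0.1 dB), φ = 7.1°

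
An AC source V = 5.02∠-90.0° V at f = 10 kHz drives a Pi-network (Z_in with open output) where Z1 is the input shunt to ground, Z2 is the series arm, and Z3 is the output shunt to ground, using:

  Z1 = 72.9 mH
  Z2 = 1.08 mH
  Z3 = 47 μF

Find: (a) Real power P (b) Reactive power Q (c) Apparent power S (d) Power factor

Step 1 — Angular frequency: ω = 2π·f = 2π·1e+04 = 6.283e+04 rad/s.
Step 2 — Component impedances:
  Z1: Z = jωL = j·6.283e+04·0.0729 = 0 + j4580 Ω
  Z2: Z = jωL = j·6.283e+04·0.00108 = 0 + j67.86 Ω
  Z3: Z = 1/(jωC) = -j/(ω·C) = 0 - j0.3386 Ω
Step 3 — With open output, the series arm Z2 and the output shunt Z3 appear in series to ground: Z2 + Z3 = 0 + j67.52 Ω.
Step 4 — Parallel with input shunt Z1: Z_in = Z1 || (Z2 + Z3) = 0 + j66.54 Ω = 66.54∠90.0° Ω.
Step 5 — Source phasor: V = 5.02∠-90.0° V = 0 - j5.02 V.
Step 6 — Current: I = V / Z = -0.07544 A = 0.07544∠-180.0° A.
Step 7 — Complex power: S = V·I* = 0 + j0.3787 VA.
Step 8 — Real power: P = Re(S) = 0 W.
Step 9 — Reactive power: Q = Im(S) = 0.3787 VAR.
Step 10 — Apparent power: |S| = 0.3787 VA.
Step 11 — Power factor: PF = P/|S| = 0 (lagging).

(a) P = 0 W  (b) Q = 0.3787 VAR  (c) S = 0.3787 VA  (d) PF = 0 (lagging)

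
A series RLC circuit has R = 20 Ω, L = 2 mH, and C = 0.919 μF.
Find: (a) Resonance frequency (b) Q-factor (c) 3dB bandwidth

Step 1 — Resonance: ω₀ = 1/√(LC) = 1/√(0.002·9.19e-07) = 2.333e+04 rad/s.
Step 2 — f₀ = ω₀/(2π) = 3712 Hz.
Step 3 — Series Q: Q = ω₀L/R = 2.333e+04·0.002/20 = 2.333.
Step 4 — Bandwidth: Δω = ω₀/Q = 1e+04 rad/s; BW = Δω/(2π) = 1592 Hz.

(a) f₀ = 3712 Hz  (b) Q = 2.333  (c) BW = 1592 Hz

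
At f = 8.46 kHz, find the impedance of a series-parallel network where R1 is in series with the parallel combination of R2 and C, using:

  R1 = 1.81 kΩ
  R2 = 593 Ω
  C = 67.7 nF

Step 1 — Angular frequency: ω = 2π·f = 2π·8460 = 5.316e+04 rad/s.
Step 2 — Component impedances:
  R1: Z = R = 1810 Ω
  R2: Z = R = 593 Ω
  C: Z = 1/(jωC) = -j/(ω·C) = 0 - j277.9 Ω
Step 3 — Parallel branch: R2 || C = 1/(1/R2 + 1/C) = 106.8 - j227.8 Ω.
Step 4 — Series with R1: Z_total = R1 + (R2 || C) = 1917 - j227.8 Ω = 1930∠-6.8° Ω.

Z = 1917 - j227.8 Ω = 1930∠-6.8° Ω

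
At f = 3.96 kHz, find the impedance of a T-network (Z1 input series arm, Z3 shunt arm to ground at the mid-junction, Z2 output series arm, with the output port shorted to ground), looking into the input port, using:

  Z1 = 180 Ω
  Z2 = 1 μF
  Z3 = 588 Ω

Step 1 — Angular frequency: ω = 2π·f = 2π·3960 = 2.488e+04 rad/s.
Step 2 — Component impedances:
  Z1: Z = R = 180 Ω
  Z2: Z = 1/(jωC) = -j/(ω·C) = 0 - j40.19 Ω
  Z3: Z = R = 588 Ω
Step 3 — With the output port shorted to ground, the output series arm Z2 runs from the junction to ground; the shunt arm Z3 also runs from the junction to ground. They appear in parallel: Z3 || Z2 = 2.734 - j40 Ω.
Step 4 — Series with input arm Z1: Z_in = Z1 + (Z3 || Z2) = 182.7 - j40 Ω = 187.1∠-12.3° Ω.

Z = 182.7 - j40 Ω = 187.1∠-12.3° Ω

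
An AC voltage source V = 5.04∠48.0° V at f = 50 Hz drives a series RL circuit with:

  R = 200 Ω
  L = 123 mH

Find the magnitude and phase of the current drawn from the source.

Step 1 — Angular frequency: ω = 2π·f = 2π·50 = 314.2 rad/s.
Step 2 — Component impedances:
  R: Z = R = 200 Ω
  L: Z = jωL = j·314.2·0.123 = 0 + j38.64 Ω
Step 3 — Series combination: Z_total = R + L = 200 + j38.64 Ω = 203.7∠10.9° Ω.
Step 4 — Source phasor: V = 5.04∠48.0° V = 3.372 + j3.745 V.
Step 5 — Ohm's law: I = V / Z_total = (3.372 + j3.745) / (200 + j38.64) = 0.01974 + j0.01491 A.
Step 6 — Convert to polar: |I| = 0.02474 A, ∠I = 37.1°.

I = 0.02474∠37.1° A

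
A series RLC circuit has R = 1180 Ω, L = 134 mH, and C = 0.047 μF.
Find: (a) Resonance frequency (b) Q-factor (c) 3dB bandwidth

Step 1 — Resonance condition Im(Z)=0 gives ω₀ = 1/√(LC).
Step 2 — ω₀ = 1/√(0.134·4.7e-08) = 1.26e+04 rad/s.
Step 3 — f₀ = ω₀/(2π) = 2005 Hz.
Step 4 — Series Q: Q = ω₀L/R = 1.26e+04·0.134/1180 = 1.431.
Step 5 — 3dB bandwidth: Δω = ω₀/Q = 8806 rad/s; BW = Δω/(2π) = 1402 Hz.

(a) f₀ = 2005 Hz  (b) Q = 1.431  (c) BW = 1402 Hz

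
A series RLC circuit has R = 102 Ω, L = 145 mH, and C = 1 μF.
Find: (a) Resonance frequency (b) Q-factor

Step 1 — Resonance condition Im(Z)=0 gives ω₀ = 1/√(LC).
Step 2 — ω₀ = 1/√(0.145·1e-06) = 2626 rad/s.
Step 3 — f₀ = ω₀/(2π) = 418 Hz.
Step 4 — Series Q: Q = ω₀L/R = 2626·0.145/102 = 3.733.

(a) f₀ = 418 Hz  (b) Q = 3.733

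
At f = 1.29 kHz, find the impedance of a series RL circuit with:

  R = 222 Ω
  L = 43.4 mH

Step 1 — Angular frequency: ω = 2π·f = 2π·1290 = 8105 rad/s.
Step 2 — Component impedances:
  R: Z = R = 222 Ω
  L: Z = jωL = j·8105·0.0434 = 0 + j351.8 Ω
Step 3 — Series combination: Z_total = R + L = 222 + j351.8 Ω = 416∠57.7° Ω.

Z = 222 + j351.8 Ω = 416∠57.7° Ω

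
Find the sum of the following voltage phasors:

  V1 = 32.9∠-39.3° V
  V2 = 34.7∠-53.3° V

Step 1 — Convert each phasor to rectangular form:
  V1 = 32.9·(cos(-39.3°) + j·sin(-39.3°)) = 25.46 - j20.84 V
  V2 = 34.7·(cos(-53.3°) + j·sin(-53.3°)) = 20.74 - j27.82 V
Step 2 — Sum components: V_total = 46.2 - j48.66 V.
Step 3 — Convert to polar: |V_total| = 67.1 V, ∠V_total = -46.5°.

V_total = 67.1∠-46.5° V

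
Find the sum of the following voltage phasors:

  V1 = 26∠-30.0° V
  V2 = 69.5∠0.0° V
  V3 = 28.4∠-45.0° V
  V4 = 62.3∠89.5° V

Step 1 — Convert each phasor to rectangular form:
  V1 = 26·(cos(-30.0°) + j·sin(-30.0°)) = 22.52 - j13 V
  V2 = 69.5·(cos(0.0°) + j·sin(0.0°)) = 69.5 V
  V3 = 28.4·(cos(-45.0°) + j·sin(-45.0°)) = 20.08 - j20.08 V
  V4 = 62.3·(cos(89.5°) + j·sin(89.5°)) = 0.5437 + j62.3 V
Step 2 — Sum components: V_total = 112.6 + j29.22 V.
Step 3 — Convert to polar: |V_total| = 116.4 V, ∠V_total = 14.5°.

V_total = 116.4∠14.5° V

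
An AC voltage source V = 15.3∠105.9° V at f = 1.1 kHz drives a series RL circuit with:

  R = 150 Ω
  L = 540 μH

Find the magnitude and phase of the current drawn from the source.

Step 1 — Angular frequency: ω = 2π·f = 2π·1100 = 6912 rad/s.
Step 2 — Component impedances:
  R: Z = R = 150 Ω
  L: Z = jωL = j·6912·0.00054 = 0 + j3.732 Ω
Step 3 — Series combination: Z_total = R + L = 150 + j3.732 Ω = 150∠1.4° Ω.
Step 4 — Source phasor: V = 15.3∠105.9° V = -4.192 + j14.71 V.
Step 5 — Ohm's law: I = V / Z_total = (-4.192 + j14.71) / (150 + j3.732) = -0.02549 + j0.09873 A.
Step 6 — Convert to polar: |I| = 0.102 A, ∠I = 104.5°.

I = 0.102∠104.5° A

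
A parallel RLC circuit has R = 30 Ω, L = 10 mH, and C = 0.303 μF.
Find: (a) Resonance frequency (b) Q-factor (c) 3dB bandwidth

Step 1 — Resonance: ω₀ = 1/√(LC) = 1/√(0.01·3.03e-07) = 1.817e+04 rad/s.
Step 2 — f₀ = ω₀/(2π) = 2891 Hz.
Step 3 — Parallel Q: Q = R/(ω₀L) = 30/(1.817e+04·0.01) = 0.1651.
Step 4 — Bandwidth: Δω = ω₀/Q = 1.1e+05 rad/s; BW = Δω/(2π) = 1.751e+04 Hz.

(a) f₀ = 2891 Hz  (b) Q = 0.1651  (c) BW = 1.751e+04 Hz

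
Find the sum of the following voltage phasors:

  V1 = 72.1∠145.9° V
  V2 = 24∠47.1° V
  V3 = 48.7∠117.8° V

Step 1 — Convert each phasor to rectangular form:
  V1 = 72.1·(cos(145.9°) + j·sin(145.9°)) = -59.7 + j40.42 V
  V2 = 24·(cos(47.1°) + j·sin(47.1°)) = 16.34 + j17.58 V
  V3 = 48.7·(cos(117.8°) + j·sin(117.8°)) = -22.71 + j43.08 V
Step 2 — Sum components: V_total = -66.08 + j101.1 V.
Step 3 — Convert to polar: |V_total| = 120.8 V, ∠V_total = 123.2°.

V_total = 120.8∠123.2° V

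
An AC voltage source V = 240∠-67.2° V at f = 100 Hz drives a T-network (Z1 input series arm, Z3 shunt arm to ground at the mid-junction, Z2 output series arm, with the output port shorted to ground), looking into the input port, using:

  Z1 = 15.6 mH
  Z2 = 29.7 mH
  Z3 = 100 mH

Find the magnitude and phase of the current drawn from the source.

Step 1 — Angular frequency: ω = 2π·f = 2π·100 = 628.3 rad/s.
Step 2 — Component impedances:
  Z1: Z = jωL = j·628.3·0.0156 = 0 + j9.802 Ω
  Z2: Z = jωL = j·628.3·0.0297 = 0 + j18.66 Ω
  Z3: Z = jωL = j·628.3·0.1 = 0 + j62.83 Ω
Step 3 — With the output port shorted to ground, the output series arm Z2 runs from the junction to ground; the shunt arm Z3 also runs from the junction to ground. They appear in parallel: Z3 || Z2 = 0 + j14.39 Ω.
Step 4 — Series with input arm Z1: Z_in = Z1 + (Z3 || Z2) = 0 + j24.19 Ω = 24.19∠90.0° Ω.
Step 5 — Source phasor: V = 240∠-67.2° V = 93 - j221.2 V.
Step 6 — Ohm's law: I = V / Z_total = (93 - j221.2) / (0 + j24.19) = -9.146 - j3.845 A.
Step 7 — Convert to polar: |I| = 9.922 A, ∠I = -157.2°.

I = 9.922∠-157.2° A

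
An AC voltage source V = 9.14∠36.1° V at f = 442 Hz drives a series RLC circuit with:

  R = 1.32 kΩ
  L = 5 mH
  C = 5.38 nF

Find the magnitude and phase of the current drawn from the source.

Step 1 — Angular frequency: ω = 2π·f = 2π·442 = 2777 rad/s.
Step 2 — Component impedances:
  R: Z = R = 1320 Ω
  L: Z = jωL = j·2777·0.005 = 0 + j13.89 Ω
  C: Z = 1/(jωC) = -j/(ω·C) = 0 - j6.693e+04 Ω
Step 3 — Series combination: Z_total = R + L + C = 1320 - j6.692e+04 Ω = 6.693e+04∠-88.9° Ω.
Step 4 — Source phasor: V = 9.14∠36.1° V = 7.385 + j5.385 V.
Step 5 — Ohm's law: I = V / Z_total = (7.385 + j5.385) / (1320 - j6.692e+04) = -7.827e-05 + j0.0001119 A.
Step 6 — Convert to polar: |I| = 0.0001366 A, ∠I = 125.0°.

I = 0.0001366∠125.0° A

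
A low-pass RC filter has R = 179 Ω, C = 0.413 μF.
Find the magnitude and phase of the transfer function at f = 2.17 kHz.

Step 1 — Angular frequency: ω = 2π·2170 = 1.363e+04 rad/s.
Step 2 — Transfer function: H(jω) = 1/(1 + jωRC).
Step 3 — Denominator: 1 + jωRC = 1 + j·1.363e+04·179·4.13e-07 = 1 + j1.008.
Step 4 — H = 0.496 - j0.5.
Step 5 — Magnitude: |H| = 0.7043 (-3.0 dB); phase: φ = -45.2°.

|H| = 0.7043 (-3.0 dB), φ = -45.2°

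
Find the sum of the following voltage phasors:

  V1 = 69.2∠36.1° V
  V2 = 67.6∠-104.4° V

Step 1 — Convert each phasor to rectangular form:
  V1 = 69.2·(cos(36.1°) + j·sin(36.1°)) = 55.91 + j40.77 V
  V2 = 67.6·(cos(-104.4°) + j·sin(-104.4°)) = -16.81 - j65.48 V
Step 2 — Sum components: V_total = 39.1 - j24.7 V.
Step 3 — Convert to polar: |V_total| = 46.25 V, ∠V_total = -32.3°.

V_total = 46.25∠-32.3° V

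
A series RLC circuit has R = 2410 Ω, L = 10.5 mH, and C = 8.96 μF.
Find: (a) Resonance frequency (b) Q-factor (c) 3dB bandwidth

Step 1 — Resonance: ω₀ = 1/√(LC) = 1/√(0.0105·8.96e-06) = 3260 rad/s.
Step 2 — f₀ = ω₀/(2π) = 518.9 Hz.
Step 3 — Series Q: Q = ω₀L/R = 3260·0.0105/2410 = 0.0142.
Step 4 — Bandwidth: Δω = ω₀/Q = 2.295e+05 rad/s; BW = Δω/(2π) = 3.653e+04 Hz.

(a) f₀ = 518.9 Hz  (b) Q = 0.0142  (c) BW = 3.653e+04 Hz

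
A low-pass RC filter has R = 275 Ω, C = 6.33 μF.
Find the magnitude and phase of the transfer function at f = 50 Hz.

Step 1 — Angular frequency: ω = 2π·50 = 314.2 rad/s.
Step 2 — Transfer function: H(jω) = 1/(1 + jωRC).
Step 3 — Denominator: 1 + jωRC = 1 + j·314.2·275·6.33e-06 = 1 + j0.5469.
Step 4 — H = 0.7698 - j0.421.
Step 5 — Magnitude: |H| = 0.8774 (-1.1 dB); phase: φ = -28.7°.

|H| = 0.8774 (-1.1 dB), φ = -28.7°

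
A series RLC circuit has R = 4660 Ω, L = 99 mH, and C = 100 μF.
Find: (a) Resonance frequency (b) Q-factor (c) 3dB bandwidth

Step 1 — Resonance: ω₀ = 1/√(LC) = 1/√(0.099·0.0001) = 317.8 rad/s.
Step 2 — f₀ = ω₀/(2π) = 50.58 Hz.
Step 3 — Series Q: Q = ω₀L/R = 317.8·0.099/4660 = 0.006752.
Step 4 — Bandwidth: Δω = ω₀/Q = 4.707e+04 rad/s; BW = Δω/(2π) = 7492 Hz.

(a) f₀ = 50.58 Hz  (b) Q = 0.006752  (c) BW = 7492 Hz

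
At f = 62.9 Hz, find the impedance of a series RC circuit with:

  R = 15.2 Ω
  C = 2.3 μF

Step 1 — Angular frequency: ω = 2π·f = 2π·62.9 = 395.2 rad/s.
Step 2 — Component impedances:
  R: Z = R = 15.2 Ω
  C: Z = 1/(jωC) = -j/(ω·C) = 0 - j1100 Ω
Step 3 — Series combination: Z_total = R + C = 15.2 - j1100 Ω = 1100∠-89.2° Ω.

Z = 15.2 - j1100 Ω = 1100∠-89.2° Ω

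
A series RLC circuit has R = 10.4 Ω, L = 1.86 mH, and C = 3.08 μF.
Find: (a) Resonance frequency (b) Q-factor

Step 1 — Resonance condition Im(Z)=0 gives ω₀ = 1/√(LC).
Step 2 — ω₀ = 1/√(0.00186·3.08e-06) = 1.321e+04 rad/s.
Step 3 — f₀ = ω₀/(2π) = 2103 Hz.
Step 4 — Series Q: Q = ω₀L/R = 1.321e+04·0.00186/10.4 = 2.363.

(a) f₀ = 2103 Hz  (b) Q = 2.363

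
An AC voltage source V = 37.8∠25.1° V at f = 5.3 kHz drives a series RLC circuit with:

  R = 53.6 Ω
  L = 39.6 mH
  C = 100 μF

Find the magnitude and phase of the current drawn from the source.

Step 1 — Angular frequency: ω = 2π·f = 2π·5300 = 3.33e+04 rad/s.
Step 2 — Component impedances:
  R: Z = R = 53.6 Ω
  L: Z = jωL = j·3.33e+04·0.0396 = 0 + j1319 Ω
  C: Z = 1/(jωC) = -j/(ω·C) = 0 - j0.3003 Ω
Step 3 — Series combination: Z_total = R + L + C = 53.6 + j1318 Ω = 1320∠87.7° Ω.
Step 4 — Source phasor: V = 37.8∠25.1° V = 34.23 + j16.03 V.
Step 5 — Ohm's law: I = V / Z_total = (34.23 + j16.03) / (53.6 + j1318) = 0.0132 - j0.02543 A.
Step 6 — Convert to polar: |I| = 0.02865 A, ∠I = -62.6°.

I = 0.02865∠-62.6° A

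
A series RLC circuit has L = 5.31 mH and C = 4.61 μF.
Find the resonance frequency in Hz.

Step 1 — Resonance condition Im(Z)=0 gives ω₀ = 1/√(LC).
Step 2 — ω₀ = 1/√(0.00531·4.61e-06) = 6391 rad/s.
Step 3 — f₀ = ω₀/(2π) = 1017 Hz.

f₀ = 1017 Hz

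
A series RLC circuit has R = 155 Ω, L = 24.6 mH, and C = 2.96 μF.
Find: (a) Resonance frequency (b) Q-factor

Step 1 — Resonance condition Im(Z)=0 gives ω₀ = 1/√(LC).
Step 2 — ω₀ = 1/√(0.0246·2.96e-06) = 3706 rad/s.
Step 3 — f₀ = ω₀/(2π) = 589.8 Hz.
Step 4 — Series Q: Q = ω₀L/R = 3706·0.0246/155 = 0.5882.

(a) f₀ = 589.8 Hz  (b) Q = 0.5882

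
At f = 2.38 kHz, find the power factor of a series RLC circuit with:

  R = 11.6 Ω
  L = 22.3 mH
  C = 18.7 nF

Step 1 — Angular frequency: ω = 2π·f = 2π·2380 = 1.495e+04 rad/s.
Step 2 — Component impedances:
  R: Z = R = 11.6 Ω
  L: Z = jωL = j·1.495e+04·0.0223 = 0 + j333.5 Ω
  C: Z = 1/(jωC) = -j/(ω·C) = 0 - j3576 Ω
Step 3 — Series combination: Z_total = R + L + C = 11.6 - j3243 Ω = 3243∠-89.8° Ω.
Step 4 — Power factor: PF = cos(φ) = Re(Z)/|Z| = 11.6/3243 = 0.003577.
Step 5 — Type: Im(Z) = -3243 ⇒ leading (phase φ = -89.8°).

PF = 0.003577 (leading, φ = -89.8°)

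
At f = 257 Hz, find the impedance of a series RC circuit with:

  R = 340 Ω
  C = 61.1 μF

Step 1 — Angular frequency: ω = 2π·f = 2π·257 = 1615 rad/s.
Step 2 — Component impedances:
  R: Z = R = 340 Ω
  C: Z = 1/(jωC) = -j/(ω·C) = 0 - j10.14 Ω
Step 3 — Series combination: Z_total = R + C = 340 - j10.14 Ω = 340.2∠-1.7° Ω.

Z = 340 - j10.14 Ω = 340.2∠-1.7° Ω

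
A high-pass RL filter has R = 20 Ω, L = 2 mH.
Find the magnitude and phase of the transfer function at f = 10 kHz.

Step 1 — Angular frequency: ω = 2π·1e+04 = 6.283e+04 rad/s.
Step 2 — Transfer function: H(jω) = jωL/(R + jωL).
Step 3 — Numerator jωL = j·125.7; denominator R + jωL = 20 + j125.7.
Step 4 — H = 0.9753 + j0.1552.
Step 5 — Magnitude: |H| = 0.9876 (-0.1 dB); phase: φ = 9.0°.

|H| = 0.9876 (-0.1 dB), φ = 9.0°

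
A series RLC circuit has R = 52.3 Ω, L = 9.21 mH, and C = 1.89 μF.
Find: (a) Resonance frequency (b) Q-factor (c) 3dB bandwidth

Step 1 — Resonance: ω₀ = 1/√(LC) = 1/√(0.00921·1.89e-06) = 7579 rad/s.
Step 2 — f₀ = ω₀/(2π) = 1206 Hz.
Step 3 — Series Q: Q = ω₀L/R = 7579·0.00921/52.3 = 1.335.
Step 4 — Bandwidth: Δω = ω₀/Q = 5679 rad/s; BW = Δω/(2π) = 903.8 Hz.

(a) f₀ = 1206 Hz  (b) Q = 1.335  (c) BW = 903.8 Hz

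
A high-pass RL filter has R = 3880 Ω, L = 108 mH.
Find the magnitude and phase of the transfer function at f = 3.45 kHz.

Step 1 — Angular frequency: ω = 2π·3450 = 2.168e+04 rad/s.
Step 2 — Transfer function: H(jω) = jωL/(R + jωL).
Step 3 — Numerator jωL = j·2341; denominator R + jωL = 3880 + j2341.
Step 4 — H = 0.2669 + j0.4423.
Step 5 — Magnitude: |H| = 0.5166 (-5.7 dB); phase: φ = 58.9°.

|H| = 0.5166 (-5.7 dB), φ = 58.9°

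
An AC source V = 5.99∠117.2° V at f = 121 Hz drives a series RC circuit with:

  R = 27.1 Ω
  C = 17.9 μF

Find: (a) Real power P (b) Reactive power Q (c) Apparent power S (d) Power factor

Step 1 — Angular frequency: ω = 2π·f = 2π·121 = 760.3 rad/s.
Step 2 — Component impedances:
  R: Z = R = 27.1 Ω
  C: Z = 1/(jωC) = -j/(ω·C) = 0 - j73.48 Ω
Step 3 — Series combination: Z_total = R + C = 27.1 - j73.48 Ω = 78.32∠-69.8° Ω.
Step 4 — Source phasor: V = 5.99∠117.2° V = -2.738 + j5.328 V.
Step 5 — Current: I = V / Z = -0.07592 - j0.009263 A = 0.07648∠-173.0° A.
Step 6 — Complex power: S = V·I* = 0.1585 - j0.4298 VA.
Step 7 — Real power: P = Re(S) = 0.1585 W.
Step 8 — Reactive power: Q = Im(S) = -0.4298 VAR.
Step 9 — Apparent power: |S| = 0.4581 VA.
Step 10 — Power factor: PF = P/|S| = 0.346 (leading).

(a) P = 0.1585 W  (b) Q = -0.4298 VAR  (c) S = 0.4581 VA  (d) PF = 0.346 (leading)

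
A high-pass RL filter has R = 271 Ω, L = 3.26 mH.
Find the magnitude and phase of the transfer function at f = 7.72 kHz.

Step 1 — Angular frequency: ω = 2π·7720 = 4.851e+04 rad/s.
Step 2 — Transfer function: H(jω) = jωL/(R + jωL).
Step 3 — Numerator jωL = j·158.1; denominator R + jωL = 271 + j158.1.
Step 4 — H = 0.254 + j0.4353.
Step 5 — Magnitude: |H| = 0.504 (-6.0 dB); phase: φ = 59.7°.

|H| = 0.504 (-6.0 dB), φ = 59.7°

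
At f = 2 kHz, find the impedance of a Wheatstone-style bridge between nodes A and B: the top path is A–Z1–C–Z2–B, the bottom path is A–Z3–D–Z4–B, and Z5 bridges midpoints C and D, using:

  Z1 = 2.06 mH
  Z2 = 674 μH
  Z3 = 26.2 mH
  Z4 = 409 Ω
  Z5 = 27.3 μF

Step 1 — Angular frequency: ω = 2π·f = 2π·2000 = 1.257e+04 rad/s.
Step 2 — Component impedances:
  Z1: Z = jωL = j·1.257e+04·0.00206 = 0 + j25.89 Ω
  Z2: Z = jωL = j·1.257e+04·0.000674 = 0 + j8.47 Ω
  Z3: Z = jωL = j·1.257e+04·0.0262 = 0 + j329.2 Ω
  Z4: Z = R = 409 Ω
  Z5: Z = 1/(jωC) = -j/(ω·C) = 0 - j2.915 Ω
Step 3 — Bridge requires nodal analysis (the Z5 bridge couples midpoints C and D, so the two paths cannot be reduced to a simple series/parallel combination). Setting node B to ground and injecting 1 A at node A, the 3-node admittance system at A, C, D solves to V_A = Z_AB = 0.1666 + j32.45 Ω = 32.45∠89.7° Ω.

Z = 0.1666 + j32.45 Ω = 32.45∠89.7° Ω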